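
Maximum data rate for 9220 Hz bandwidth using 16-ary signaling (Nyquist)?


Rate = 2 * B * log2(M) = 2 * 9220 * 4.0 = 73760.0

73760.0 bps


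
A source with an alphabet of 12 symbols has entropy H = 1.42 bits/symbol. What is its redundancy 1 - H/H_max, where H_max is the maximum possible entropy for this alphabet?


H_max = log2(K) = log2(12) = 3.585 bits/symbol. Redundancy = 1 - H/H_max = 1 - 1.42/3.585 = 1 - 0.3961 = 0.6039

0.6039


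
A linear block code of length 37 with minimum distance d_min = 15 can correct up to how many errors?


Correction capability = floor((d-1)/2) = floor((15-1)/2) = 7

7 errors


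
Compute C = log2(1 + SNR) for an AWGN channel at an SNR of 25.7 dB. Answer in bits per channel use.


SNR_linear = 10^(25.7/10) = 371.5352; C = log2(1 + SNR_linear) = log2(1 + 371.5352) = 8.5412

8.5412 bits/channel use


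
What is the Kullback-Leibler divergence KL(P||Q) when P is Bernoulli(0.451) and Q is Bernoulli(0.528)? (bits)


KL = p*log2(p/q) + (1-p)*log2((1-p)/(1-q)) = 0.451*log2(0.451/0.528) + 0.549*log2(0.549/0.472) = 0.0171

0.0171 bits


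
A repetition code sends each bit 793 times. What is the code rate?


Rate = k/n = 1/793

1/793


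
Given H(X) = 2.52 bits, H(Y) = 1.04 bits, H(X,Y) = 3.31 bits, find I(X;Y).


I(X;Y) = H(X) + H(Y) - H(X,Y) = 2.52 + 1.04 - 3.31 = 0.25

0.25 bits


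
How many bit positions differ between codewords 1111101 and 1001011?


Count differing positions: . ^ ^ . ^ ^ . = 4 differences

4


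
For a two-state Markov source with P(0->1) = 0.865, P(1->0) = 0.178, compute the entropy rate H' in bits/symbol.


Stationary distribution: pi_0 = p10/(p01+p10) = 0.1707, pi_1 = 0.8293. Entropy rate H' = pi_0*H(p01) + pi_1*H(p10) = 0.1707*0.571 + 0.8293*0.6757 = 0.6578

0.6578 bits/symbol


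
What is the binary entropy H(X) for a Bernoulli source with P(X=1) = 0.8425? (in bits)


H = -p*log2(p) - (1-p)*log2(1-p). -0.8425*log2(0.8425) = 0.208309; -0.1575*log2(0.1575) = 0.419986. H = 0.208309 + 0.419986 = 0.6283

0.6283 bits


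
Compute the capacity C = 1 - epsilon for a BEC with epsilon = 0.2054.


C = 1 - epsilon = 1 - 0.2054 = 0.7946

0.7946 bits


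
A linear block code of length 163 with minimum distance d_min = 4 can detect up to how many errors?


Detection capability = d_min - 1 = 4 - 1 = 3

3 errors


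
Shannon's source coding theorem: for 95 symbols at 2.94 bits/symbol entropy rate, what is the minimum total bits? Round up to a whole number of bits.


Minimum bits >= n * H = 95 * 2.94 = 279.3, rounded up to a whole number of bits = 280

280 bits


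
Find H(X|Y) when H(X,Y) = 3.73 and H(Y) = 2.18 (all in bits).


H(X|Y) = H(X,Y) - H(Y) = 3.73 - 2.18 = 1.55

1.55 bits


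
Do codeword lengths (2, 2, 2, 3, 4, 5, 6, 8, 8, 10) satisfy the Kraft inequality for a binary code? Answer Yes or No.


Kraft sum = sum(2^(-l_i)) = 0.9932, need <= 1. Result: satisfied (a binary prefix-free code with these lengths exists)

Yes


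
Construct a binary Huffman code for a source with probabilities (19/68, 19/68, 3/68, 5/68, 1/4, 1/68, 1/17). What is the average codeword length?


Huffman construction (repeatedly merge the two least-probable nodes; each merge adds 1 bit to every symbol beneath it): 1/68 + 3/68 = 1/17; 1/17 + 1/17 = 2/17; 5/68 + 2/17 = 13/68; 13/68 + 1/4 = 15/34; 19/68 + 19/68 = 19/34; 15/34 + 19/34 = 1. Resulting codeword lengths (in the order the probabilities were given): (2, 2, 5, 3, 2, 5, 4). L_avg = sum(p_i * l_i) = 19/68*2 + 19/68*2 + 3/68*5 + 5/68*3 + 1/4*2 + 1/68*5 + 1/17*4 = 161/68 = 2.3676

2.3676 bits


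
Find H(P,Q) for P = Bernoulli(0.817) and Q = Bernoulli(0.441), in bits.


H(P,Q) = -p*log2(q) - (1-p)*log2(1-q). -0.817*log2(0.441) = 0.964999; -0.183*log2(0.559) = 0.153552. H(P,Q) = 0.964999 + 0.153552 = 1.1186

1.1186 bits


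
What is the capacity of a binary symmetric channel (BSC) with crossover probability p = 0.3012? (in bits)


H(p) = -p*log2(p) - (1-p)*log2(1-p) = -0.3012*log2(0.3012) - 0.6988*log2(0.6988) = 0.521439 + 0.361313 = 0.8828. C = 1 - H(p) = 1 - 0.8828 = 0.1172

0.1172 bits


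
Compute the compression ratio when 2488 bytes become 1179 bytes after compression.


Ratio = original / compressed = 2488 / 1179 = 2.1103

2.1103


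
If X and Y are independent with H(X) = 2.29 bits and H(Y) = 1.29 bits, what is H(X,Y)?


For independent variables, H(X,Y) = H(X) + H(Y) = 2.29 + 1.29 = 3.58

3.58 bits


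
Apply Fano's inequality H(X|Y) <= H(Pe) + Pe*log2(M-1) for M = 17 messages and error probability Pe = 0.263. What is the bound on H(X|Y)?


H(Pe) = -Pe*log2(Pe) - (1-Pe)*log2(1-Pe) = -0.263*log2(0.263) - 0.737*log2(0.737) = 0.506766 + 0.324474 = 0.8312. Pe*log2(M-1) = 0.263*log2(16) = 1.052000. Bound = H(Pe) + Pe*log2(M-1) = 0.506766 + 0.324474 + 1.052000 = 1.8832

1.8832 bits


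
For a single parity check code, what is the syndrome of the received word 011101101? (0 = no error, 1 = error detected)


Syndrome = XOR of all bits = 0 XOR 1 XOR 1 XOR 1 XOR 0 XOR 1 XOR 1 XOR 0 XOR 1 = 0

0


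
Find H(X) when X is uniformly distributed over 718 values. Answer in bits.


H = log2(n) = log2(718) = 9.4878

9.4878 bits


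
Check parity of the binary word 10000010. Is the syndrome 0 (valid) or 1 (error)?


Syndrome = XOR of all bits = 1 XOR 0 XOR 0 XOR 0 XOR 0 XOR 0 XOR 1 XOR 0 = 0

0


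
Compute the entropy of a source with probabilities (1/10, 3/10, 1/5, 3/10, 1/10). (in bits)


H = -sum(p_i * log2(p_i)). Terms: -(1/10)*log2(1/10) = 0.332193; -(3/10)*log2(3/10) = 0.521090; -(1/5)*log2(1/5) = 0.464386; -(3/10)*log2(3/10) = 0.521090; -(1/10)*log2(1/10) = 0.332193. H = 0.332193 + 0.521090 + 0.464386 + 0.521090 + 0.332193 = 2.171

2.171 bits


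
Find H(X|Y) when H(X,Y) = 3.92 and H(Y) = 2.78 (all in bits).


H(X|Y) = H(X,Y) - H(Y) = 3.92 - 2.78 = 1.14

1.14 bits


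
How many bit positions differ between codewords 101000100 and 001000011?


Count differing positions: ^ . . . . . ^ ^ ^ = 4 differences

4


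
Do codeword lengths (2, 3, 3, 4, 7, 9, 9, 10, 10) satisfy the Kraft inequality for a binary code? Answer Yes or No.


Kraft sum = sum(2^(-l_i)) = 0.5762, need <= 1. Result: satisfied (a binary prefix-free code with these lengths exists)

Yes


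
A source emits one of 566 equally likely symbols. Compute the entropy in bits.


H = log2(n) = log2(566) = 9.1447

9.1447 bits


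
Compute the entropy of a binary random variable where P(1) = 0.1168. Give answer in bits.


H = -p*log2(p) - (1-p)*log2(1-p). -0.1168*log2(0.1168) = 0.361833; -0.8832*log2(0.8832) = 0.158259. H = 0.361833 + 0.158259 = 0.5201

0.5201 bits


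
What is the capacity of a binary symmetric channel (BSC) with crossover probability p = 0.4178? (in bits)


H(p) = -p*log2(p) - (1-p)*log2(1-p) = -0.4178*log2(0.4178) - 0.5822*log2(0.5822) = 0.526058 + 0.454357 = 0.9804. C = 1 - H(p) = 1 - 0.9804 = 0.0196

0.0196 bits


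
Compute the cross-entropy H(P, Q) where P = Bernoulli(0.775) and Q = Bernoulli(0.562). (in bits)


H(P,Q) = -p*log2(q) - (1-p)*log2(1-q). -0.775*log2(0.562) = 0.644302; -0.225*log2(0.438) = 0.267974. H(P,Q) = 0.644302 + 0.267974 = 0.9123

0.9123 bits


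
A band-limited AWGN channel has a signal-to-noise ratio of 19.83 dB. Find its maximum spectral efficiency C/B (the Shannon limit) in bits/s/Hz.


SNR_linear = 10^(19.83/10) = 96.1612; C/B = log2(1 + SNR_linear) = log2(1 + 96.1612) = 6.6023

6.6023 bits/s/Hz


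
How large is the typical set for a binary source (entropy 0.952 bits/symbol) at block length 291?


log2|A_typical| = nH = 291 * 0.952 = 277.032, so |A_typical| ~ 2^277.032 = 2.483e+83

2.483e+83


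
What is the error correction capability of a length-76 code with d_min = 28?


Correction capability = floor((d-1)/2) = floor((28-1)/2) = 13

13 errors


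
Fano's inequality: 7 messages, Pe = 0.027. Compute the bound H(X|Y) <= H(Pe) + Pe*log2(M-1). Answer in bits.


H(Pe) = -Pe*log2(Pe) - (1-Pe)*log2(1-Pe) = -0.027*log2(0.027) - 0.973*log2(0.973) = 0.140694 + 0.038422 = 0.1791. Pe*log2(M-1) = 0.027*log2(6) = 0.069794. Bound = H(Pe) + Pe*log2(M-1) = 0.140694 + 0.038422 + 0.069794 = 0.2489

0.2489 bits


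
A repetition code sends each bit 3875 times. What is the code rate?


Rate = k/n = 1/3875

1/3875


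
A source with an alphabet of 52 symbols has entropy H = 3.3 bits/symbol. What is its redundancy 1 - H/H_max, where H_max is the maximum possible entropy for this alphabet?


H_max = log2(K) = log2(52) = 5.7004 bits/symbol. Redundancy = 1 - H/H_max = 1 - 3.3/5.7004 = 1 - 0.5789 = 0.4211

0.4211


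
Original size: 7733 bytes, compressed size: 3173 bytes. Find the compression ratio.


Ratio = original / compressed = 7733 / 3173 = 2.4371

2.4371


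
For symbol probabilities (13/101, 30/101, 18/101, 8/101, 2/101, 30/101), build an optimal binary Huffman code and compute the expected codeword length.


Huffman construction (repeatedly merge the two least-probable nodes; each merge adds 1 bit to every symbol beneath it): 2/101 + 8/101 = 10/101; 10/101 + 13/101 = 23/101; 18/101 + 23/101 = 41/101; 30/101 + 30/101 = 60/101; 41/101 + 60/101 = 1. Resulting codeword lengths (in the order the probabilities were given): (3, 2, 2, 4, 4, 2). L_avg = sum(p_i * l_i) = 13/101*3 + 30/101*2 + 18/101*2 + 8/101*4 + 2/101*4 + 30/101*2 = 235/101 = 2.3267

2.3267 bits


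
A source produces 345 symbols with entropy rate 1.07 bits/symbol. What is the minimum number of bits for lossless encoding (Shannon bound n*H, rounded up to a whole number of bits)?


Minimum bits >= n * H = 345 * 1.07 = 369.15, rounded up to a whole number of bits = 370

370 bits


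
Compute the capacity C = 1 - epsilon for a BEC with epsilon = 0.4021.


C = 1 - epsilon = 1 - 0.4021 = 0.5979

0.5979 bits


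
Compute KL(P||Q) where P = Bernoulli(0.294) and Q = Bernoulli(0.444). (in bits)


KL = p*log2(p/q) + (1-p)*log2((1-p)/(1-q)) = 0.294*log2(0.294/0.444) + 0.706*log2(0.706/0.556) = 0.0684

0.0684 bits


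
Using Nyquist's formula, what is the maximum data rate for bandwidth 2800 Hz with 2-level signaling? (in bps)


Rate = 2 * B * log2(M) = 2 * 2800 * 1.0 = 5600.0

5600.0 bps


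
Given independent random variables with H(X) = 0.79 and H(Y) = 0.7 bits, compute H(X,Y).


For independent variables, H(X,Y) = H(X) + H(Y) = 0.79 + 0.7 = 1.49

1.49 bits


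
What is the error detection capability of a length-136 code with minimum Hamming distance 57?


Detection capability = d_min - 1 = 57 - 1 = 56

56 errors


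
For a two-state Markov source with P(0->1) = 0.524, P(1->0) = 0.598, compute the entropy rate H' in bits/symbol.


Stationary distribution: pi_0 = p10/(p01+p10) = 0.533, pi_1 = 0.467. Entropy rate H' = pi_0*H(p01) + pi_1*H(p10) = 0.533*0.9983 + 0.467*0.9721 = 0.9861

0.9861 bits/symbol


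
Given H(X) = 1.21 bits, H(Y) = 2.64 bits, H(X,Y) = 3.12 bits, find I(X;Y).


I(X;Y) = H(X) + H(Y) - H(X,Y) = 1.21 + 2.64 - 3.12 = 0.73

0.73 bits


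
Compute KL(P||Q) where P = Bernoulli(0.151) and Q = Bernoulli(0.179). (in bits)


KL = p*log2(p/q) + (1-p)*log2((1-p)/(1-q)) = 0.151*log2(0.151/0.179) + 0.849*log2(0.849/0.821) = 0.004

0.004 bits


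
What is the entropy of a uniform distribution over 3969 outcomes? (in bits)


H = log2(n) = log2(3969) = 11.9546

11.9546 bits


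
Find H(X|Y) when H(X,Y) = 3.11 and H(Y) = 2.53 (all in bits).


H(X|Y) = H(X,Y) - H(Y) = 3.11 - 2.53 = 0.58

0.58 bits


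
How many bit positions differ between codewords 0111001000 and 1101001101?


Count differing positions: ^ . ^ . . . . ^ . ^ = 4 differences

4


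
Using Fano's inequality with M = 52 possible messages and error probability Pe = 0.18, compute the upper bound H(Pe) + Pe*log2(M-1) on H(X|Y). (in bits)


H(Pe) = -Pe*log2(Pe) - (1-Pe)*log2(1-Pe) = -0.18*log2(0.18) - 0.82*log2(0.82) = 0.445308 + 0.234769 = 0.6801. Pe*log2(M-1) = 0.18*log2(51) = 1.021037. Bound = H(Pe) + Pe*log2(M-1) = 0.445308 + 0.234769 + 1.021037 = 1.7011

1.7011 bits


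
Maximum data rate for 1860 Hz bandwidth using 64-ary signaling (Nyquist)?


Rate = 2 * B * log2(M) = 2 * 1860 * 6.0 = 22320.0

22320.0 bps


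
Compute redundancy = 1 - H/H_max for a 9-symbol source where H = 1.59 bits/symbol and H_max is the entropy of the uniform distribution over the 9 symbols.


H_max = log2(K) = log2(9) = 3.1699 bits/symbol. Redundancy = 1 - H/H_max = 1 - 1.59/3.1699 = 1 - 0.5016 = 0.4984

0.4984


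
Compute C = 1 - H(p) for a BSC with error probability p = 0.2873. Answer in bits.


H(p) = -p*log2(p) - (1-p)*log2(1-p) = -0.2873*log2(0.2873) - 0.7127*log2(0.7127) = 0.516959 + 0.348249 = 0.8652. C = 1 - H(p) = 1 - 0.8652 = 0.1348

0.1348 bits


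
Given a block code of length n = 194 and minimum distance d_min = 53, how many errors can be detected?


Detection capability = d_min - 1 = 53 - 1 = 52

52 errors


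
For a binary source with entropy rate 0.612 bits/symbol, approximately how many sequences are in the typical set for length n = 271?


log2|A_typical| = nH = 271 * 0.612 = 165.852, so |A_typical| ~ 2^165.852 = 8.442e+49

8.442e+49


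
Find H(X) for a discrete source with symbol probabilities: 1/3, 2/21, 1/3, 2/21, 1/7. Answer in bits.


H = -sum(p_i * log2(p_i)). Terms: -(1/3)*log2(1/3) = 0.528321; -(2/21)*log2(2/21) = 0.323078; -(1/3)*log2(1/3) = 0.528321; -(2/21)*log2(2/21) = 0.323078; -(1/7)*log2(1/7) = 0.401051. H = 0.528321 + 0.323078 + 0.528321 + 0.323078 + 0.401051 = 2.1038

2.1038 bits


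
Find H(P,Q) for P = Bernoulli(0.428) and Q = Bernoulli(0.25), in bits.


H(P,Q) = -p*log2(q) - (1-p)*log2(1-q). -0.428*log2(0.25) = 0.856000; -0.572*log2(0.75) = 0.237401. H(P,Q) = 0.856000 + 0.237401 = 1.0934

1.0934 bits


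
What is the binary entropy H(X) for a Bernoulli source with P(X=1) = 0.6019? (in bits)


H = -p*log2(p) - (1-p)*log2(1-p). -0.6019*log2(0.6019) = 0.440834; -0.3981*log2(0.3981) = 0.528994. H = 0.440834 + 0.528994 = 0.9698

0.9698 bits


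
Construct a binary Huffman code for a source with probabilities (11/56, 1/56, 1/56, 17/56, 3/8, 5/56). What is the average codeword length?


Huffman construction (repeatedly merge the two least-probable nodes; each merge adds 1 bit to every symbol beneath it): 1/56 + 1/56 = 1/28; 1/28 + 5/56 = 1/8; 1/8 + 11/56 = 9/28; 17/56 + 9/28 = 5/8; 3/8 + 5/8 = 1. Resulting codeword lengths (in the order the probabilities were given): (3, 5, 5, 2, 1, 4). L_avg = sum(p_i * l_i) = 11/56*3 + 1/56*5 + 1/56*5 + 17/56*2 + 3/8*1 + 5/56*4 = 59/28 = 2.1071

2.1071 bits


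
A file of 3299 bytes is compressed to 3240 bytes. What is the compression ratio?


Ratio = original / compressed = 3299 / 3240 = 1.0182

1.0182


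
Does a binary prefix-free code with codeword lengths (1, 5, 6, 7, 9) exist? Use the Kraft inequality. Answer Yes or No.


Kraft sum = sum(2^(-l_i)) = 0.5566, need <= 1. Result: satisfied (a binary prefix-free code with these lengths exists)

Yes


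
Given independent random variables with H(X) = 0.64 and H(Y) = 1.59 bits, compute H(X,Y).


For independent variables, H(X,Y) = H(X) + H(Y) = 0.64 + 1.59 = 2.23

2.23 bits


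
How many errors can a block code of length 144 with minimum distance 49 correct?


Correction capability = floor((d-1)/2) = floor((49-1)/2) = 24

24 errors


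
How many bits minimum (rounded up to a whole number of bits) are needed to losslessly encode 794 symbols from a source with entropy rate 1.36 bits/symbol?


Minimum bits >= n * H = 794 * 1.36 = 1079.84, rounded up to a whole number of bits = 1080

1080 bits


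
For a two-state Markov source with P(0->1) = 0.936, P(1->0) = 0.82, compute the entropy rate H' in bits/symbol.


Stationary distribution: pi_0 = p10/(p01+p10) = 0.467, pi_1 = 0.533. Entropy rate H' = pi_0*H(p01) + pi_1*H(p10) = 0.467*0.3431 + 0.533*0.6801 = 0.5227

0.5227 bits/symbol


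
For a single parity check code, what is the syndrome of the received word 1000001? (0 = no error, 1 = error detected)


Syndrome = XOR of all bits = 1 XOR 0 XOR 0 XOR 0 XOR 0 XOR 0 XOR 1 = 0

0


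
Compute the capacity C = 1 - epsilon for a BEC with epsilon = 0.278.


C = 1 - epsilon = 1 - 0.278 = 0.722

0.722 bits


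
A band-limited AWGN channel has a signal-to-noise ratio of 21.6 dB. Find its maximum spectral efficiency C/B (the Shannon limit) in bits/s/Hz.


SNR_linear = 10^(21.6/10) = 144.544; C/B = log2(1 + SNR_linear) = log2(1 + 144.544) = 7.1853

7.1853 bits/s/Hz


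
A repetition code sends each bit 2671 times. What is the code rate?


Rate = k/n = 1/2671

1/2671


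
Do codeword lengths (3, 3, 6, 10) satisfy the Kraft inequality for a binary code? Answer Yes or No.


Kraft sum = sum(2^(-l_i)) = 0.2666, need <= 1. Result: satisfied (a binary prefix-free code with these lengths exists)

Yes


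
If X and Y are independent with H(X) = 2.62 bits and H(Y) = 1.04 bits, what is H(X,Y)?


For independent variables, H(X,Y) = H(X) + H(Y) = 2.62 + 1.04 = 3.66

3.66 bits


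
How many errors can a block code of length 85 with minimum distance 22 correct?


Correction capability = floor((d-1)/2) = floor((22-1)/2) = 10

10 errors


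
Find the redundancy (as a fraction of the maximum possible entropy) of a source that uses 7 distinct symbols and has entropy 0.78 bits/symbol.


H_max = log2(K) = log2(7) = 2.8074 bits/symbol. Redundancy = 1 - H/H_max = 1 - 0.78/2.8074 = 1 - 0.2778 = 0.7222

0.7222


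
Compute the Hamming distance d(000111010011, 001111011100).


Count differing positions: . . ^ . . . . . ^ ^ ^ ^ = 5 differences

5


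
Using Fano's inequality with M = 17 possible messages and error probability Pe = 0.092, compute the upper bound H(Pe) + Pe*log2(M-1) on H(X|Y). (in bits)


H(Pe) = -Pe*log2(Pe) - (1-Pe)*log2(1-Pe) = -0.092*log2(0.092) - 0.908*log2(0.908) = 0.316684 + 0.126426 = 0.4431. Pe*log2(M-1) = 0.092*log2(16) = 0.368000. Bound = H(Pe) + Pe*log2(M-1) = 0.316684 + 0.126426 + 0.368000 = 0.8111

0.8111 bits


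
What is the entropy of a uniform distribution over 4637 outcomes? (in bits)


H = log2(n) = log2(4637) = 12.179

12.179 bits


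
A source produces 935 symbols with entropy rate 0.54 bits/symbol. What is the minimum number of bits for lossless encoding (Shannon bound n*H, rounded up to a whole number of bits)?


Minimum bits >= n * H = 935 * 0.54 = 504.9, rounded up to a whole number of bits = 505

505 bits


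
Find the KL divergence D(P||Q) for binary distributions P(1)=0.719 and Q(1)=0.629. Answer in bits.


KL = p*log2(p/q) + (1-p)*log2((1-p)/(1-q)) = 0.719*log2(0.719/0.629) + 0.281*log2(0.281/0.371) = 0.0261

0.0261 bits


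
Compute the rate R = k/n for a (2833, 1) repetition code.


Rate = k/n = 1/2833

1/2833


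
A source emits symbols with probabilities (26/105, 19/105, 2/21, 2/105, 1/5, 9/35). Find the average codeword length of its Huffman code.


Huffman construction (repeatedly merge the two least-probable nodes; each merge adds 1 bit to every symbol beneath it): 2/105 + 2/21 = 4/35; 4/35 + 19/105 = 31/105; 1/5 + 26/105 = 47/105; 9/35 + 31/105 = 58/105; 47/105 + 58/105 = 1. Resulting codeword lengths (in the order the probabilities were given): (2, 3, 4, 4, 2, 2). L_avg = sum(p_i * l_i) = 26/105*2 + 19/105*3 + 2/21*4 + 2/105*4 + 1/5*2 + 9/35*2 = 253/105 = 2.4095

2.4095 bits


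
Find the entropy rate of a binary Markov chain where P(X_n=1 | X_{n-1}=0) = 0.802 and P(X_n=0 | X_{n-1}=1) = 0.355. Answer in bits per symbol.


Stationary distribution: pi_0 = p10/(p01+p10) = 0.3068, pi_1 = 0.6932. Entropy rate H' = pi_0*H(p01) + pi_1*H(p10) = 0.3068*0.7179 + 0.6932*0.9385 = 0.8708

0.8708 bits/symbol


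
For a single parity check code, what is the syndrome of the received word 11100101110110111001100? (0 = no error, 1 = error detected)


Syndrome = XOR of all bits = 1 XOR 1 XOR 1 XOR 0 XOR 0 XOR 1 XOR 0 XOR 1 XOR 1 XOR 1 XOR 0 XOR 1 XOR 1 XOR 0 XOR 1 XOR 1 XOR 1 XOR 0 XOR 0 XOR 1 XOR 1 XOR 0 XOR 0 = 0

0


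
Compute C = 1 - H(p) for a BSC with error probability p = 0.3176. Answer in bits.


H(p) = -p*log2(p) - (1-p)*log2(1-p) = -0.3176*log2(0.3176) - 0.6824*log2(0.6824) = 0.525538 + 0.376214 = 0.9018. C = 1 - H(p) = 1 - 0.9018 = 0.0982

0.0982 bits


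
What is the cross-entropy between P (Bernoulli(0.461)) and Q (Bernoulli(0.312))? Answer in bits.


H(P,Q) = -p*log2(q) - (1-p)*log2(1-q). -0.461*log2(0.312) = 0.774656; -0.539*log2(0.688) = 0.290801. H(P,Q) = 0.774656 + 0.290801 = 1.0655

1.0655 bits


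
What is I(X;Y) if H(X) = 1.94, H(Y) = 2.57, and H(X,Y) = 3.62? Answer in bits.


I(X;Y) = H(X) + H(Y) - H(X,Y) = 1.94 + 2.57 - 3.62 = 0.89

0.89 bits


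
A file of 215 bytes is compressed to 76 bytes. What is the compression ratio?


Ratio = original / compressed = 215 / 76 = 2.8289

2.8289


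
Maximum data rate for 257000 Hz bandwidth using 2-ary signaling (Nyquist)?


Rate = 2 * B * log2(M) = 2 * 257000 * 1.0 = 514000.0

514000.0 bps


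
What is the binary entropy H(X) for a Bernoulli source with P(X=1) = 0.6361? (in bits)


H = -p*log2(p) - (1-p)*log2(1-p). -0.6361*log2(0.6361) = 0.415166; -0.3639*log2(0.3639) = 0.530707. H = 0.415166 + 0.530707 = 0.9459

0.9459 bits


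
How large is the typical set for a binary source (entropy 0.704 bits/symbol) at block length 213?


log2|A_typical| = nH = 213 * 0.704 = 149.952, so |A_typical| ~ 2^149.952 = 1.381e+45

1.381e+45


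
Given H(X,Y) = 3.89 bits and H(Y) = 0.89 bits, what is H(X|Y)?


H(X|Y) = H(X,Y) - H(Y) = 3.89 - 0.89 = 3.0

3.0 bits


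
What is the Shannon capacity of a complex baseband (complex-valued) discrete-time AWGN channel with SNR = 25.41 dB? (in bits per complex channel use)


SNR_linear = 10^(25.41/10) = 347.5362; C = log2(1 + SNR_linear) = log2(1 + 347.5362) = 8.4452

8.4452 bits/channel use


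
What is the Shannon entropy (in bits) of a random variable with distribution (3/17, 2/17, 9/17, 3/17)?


H = -sum(p_i * log2(p_i)). Terms: -(3/17)*log2(3/17) = 0.441618; -(2/17)*log2(2/17) = 0.363231; -(9/17)*log2(9/17) = 0.485755; -(3/17)*log2(3/17) = 0.441618. H = 0.441618 + 0.363231 + 0.485755 + 0.441618 = 1.7322

1.7322 bits


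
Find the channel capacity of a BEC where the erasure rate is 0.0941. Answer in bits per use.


C = 1 - epsilon = 1 - 0.0941 = 0.9059

0.9059 bits


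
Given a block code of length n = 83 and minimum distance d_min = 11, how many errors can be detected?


Detection capability = d_min - 1 = 11 - 1 = 10

10 errors


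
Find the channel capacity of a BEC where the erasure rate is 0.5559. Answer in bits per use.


C = 1 - epsilon = 1 - 0.5559 = 0.4441

0.4441 bits


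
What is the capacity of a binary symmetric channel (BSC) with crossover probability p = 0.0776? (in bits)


H(p) = -p*log2(p) - (1-p)*log2(1-p) = -0.0776*log2(0.0776) - 0.9224*log2(0.9224) = 0.286173 + 0.107492 = 0.3937. C = 1 - H(p) = 1 - 0.3937 = 0.6063

0.6063 bits


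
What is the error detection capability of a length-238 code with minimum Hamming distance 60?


Detection capability = d_min - 1 = 60 - 1 = 59

59 errors


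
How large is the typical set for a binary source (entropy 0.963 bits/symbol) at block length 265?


log2|A_typical| = nH = 265 * 0.963 = 255.195, so |A_typical| ~ 2^255.195 = 6.628e+76

6.628e+76


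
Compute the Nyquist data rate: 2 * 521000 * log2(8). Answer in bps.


Rate = 2 * B * log2(M) = 2 * 521000 * 3.0 = 3126000.0

3126000.0 bps


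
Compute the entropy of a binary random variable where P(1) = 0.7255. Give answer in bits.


H = -p*log2(p) - (1-p)*log2(1-p). -0.7255*log2(0.7255) = 0.335872; -0.2745*log2(0.2745) = 0.511976. H = 0.335872 + 0.511976 = 0.8478

0.8478 bits


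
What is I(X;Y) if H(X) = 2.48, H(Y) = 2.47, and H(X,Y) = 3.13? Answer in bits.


I(X;Y) = H(X) + H(Y) - H(X,Y) = 2.48 + 2.47 - 3.13 = 1.82

1.82 bits


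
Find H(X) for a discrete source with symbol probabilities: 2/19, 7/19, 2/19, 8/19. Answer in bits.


H = -sum(p_i * log2(p_i)). Terms: -(2/19)*log2(2/19) = 0.341887; -(7/19)*log2(7/19) = 0.530737; -(2/19)*log2(2/19) = 0.341887; -(8/19)*log2(8/19) = 0.525443. H = 0.341887 + 0.530737 + 0.341887 + 0.525443 = 1.74

1.74 bits


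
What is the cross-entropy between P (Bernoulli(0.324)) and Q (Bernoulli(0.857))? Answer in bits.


H(P,Q) = -p*log2(q) - (1-p)*log2(1-q). -0.324*log2(0.857) = 0.072133; -0.676*log2(0.143) = 1.896797. H(P,Q) = 0.072133 + 1.896797 = 1.9689

1.9689 bits


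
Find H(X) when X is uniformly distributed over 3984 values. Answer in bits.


H = log2(n) = log2(3984) = 11.96

11.96 bits


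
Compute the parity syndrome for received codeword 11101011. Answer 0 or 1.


Syndrome = XOR of all bits = 1 XOR 1 XOR 1 XOR 0 XOR 1 XOR 0 XOR 1 XOR 1 = 0

0


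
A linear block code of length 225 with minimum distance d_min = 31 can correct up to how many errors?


Correction capability = floor((d-1)/2) = floor((31-1)/2) = 15

15 errors


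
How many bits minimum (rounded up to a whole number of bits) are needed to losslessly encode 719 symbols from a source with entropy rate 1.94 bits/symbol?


Minimum bits >= n * H = 719 * 1.94 = 1394.86, rounded up to a whole number of bits = 1395

1395 bits


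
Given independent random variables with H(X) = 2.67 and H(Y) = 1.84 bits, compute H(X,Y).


For independent variables, H(X,Y) = H(X) + H(Y) = 2.67 + 1.84 = 4.51

4.51 bits


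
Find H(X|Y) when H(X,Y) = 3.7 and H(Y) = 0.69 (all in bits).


H(X|Y) = H(X,Y) - H(Y) = 3.7 - 0.69 = 3.01

3.01 bits


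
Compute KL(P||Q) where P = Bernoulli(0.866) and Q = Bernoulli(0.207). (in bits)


KL = p*log2(p/q) + (1-p)*log2((1-p)/(1-q)) = 0.866*log2(0.866/0.207) + 0.134*log2(0.134/0.793) = 1.4443

1.4443 bits


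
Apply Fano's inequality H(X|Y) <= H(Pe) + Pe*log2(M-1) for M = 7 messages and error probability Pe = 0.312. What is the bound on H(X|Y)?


H(Pe) = -Pe*log2(Pe) - (1-Pe)*log2(1-Pe) = -0.312*log2(0.312) - 0.688*log2(0.688) = 0.524279 + 0.371189 = 0.8955. Pe*log2(M-1) = 0.312*log2(6) = 0.806508. Bound = H(Pe) + Pe*log2(M-1) = 0.524279 + 0.371189 + 0.806508 = 1.702

1.702 bits


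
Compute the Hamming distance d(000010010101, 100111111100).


Count differing positions: ^ . . ^ . ^ ^ . ^ . . ^ = 6 differences

6


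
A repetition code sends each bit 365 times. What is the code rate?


Rate = k/n = 1/365

1/365


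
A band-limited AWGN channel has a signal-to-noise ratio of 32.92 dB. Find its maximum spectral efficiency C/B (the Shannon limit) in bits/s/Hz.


SNR_linear = 10^(32.92/10) = 1958.8447; C/B = log2(1 + SNR_linear) = log2(1 + 1958.8447) = 10.9365

10.9365 bits/s/Hz


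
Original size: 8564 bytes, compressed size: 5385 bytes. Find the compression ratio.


Ratio = original / compressed = 8564 / 5385 = 1.5903

1.5903


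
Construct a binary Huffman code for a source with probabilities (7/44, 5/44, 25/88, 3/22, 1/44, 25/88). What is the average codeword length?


Huffman construction (repeatedly merge the two least-probable nodes; each merge adds 1 bit to every symbol beneath it): 1/44 + 5/44 = 3/22; 3/22 + 3/22 = 3/11; 7/44 + 3/11 = 19/44; 25/88 + 25/88 = 25/44; 19/44 + 25/44 = 1. Resulting codeword lengths (in the order the probabilities were given): (2, 4, 2, 3, 4, 2). L_avg = sum(p_i * l_i) = 7/44*2 + 5/44*4 + 25/88*2 + 3/22*3 + 1/44*4 + 25/88*2 = 53/22 = 2.4091

2.4091 bits


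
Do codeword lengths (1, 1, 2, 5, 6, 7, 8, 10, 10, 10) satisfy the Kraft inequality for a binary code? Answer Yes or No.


Kraft sum = sum(2^(-l_i)) = 1.3115, need <= 1. Result: violated (a binary prefix-free code with these lengths cannot exist)

No


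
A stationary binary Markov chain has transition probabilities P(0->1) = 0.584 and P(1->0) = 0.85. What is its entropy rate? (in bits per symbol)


Stationary distribution: pi_0 = p10/(p01+p10) = 0.5927, pi_1 = 0.4073. Entropy rate H' = pi_0*H(p01) + pi_1*H(p10) = 0.5927*0.9795 + 0.4073*0.6098 = 0.829

0.829 bits/symbol


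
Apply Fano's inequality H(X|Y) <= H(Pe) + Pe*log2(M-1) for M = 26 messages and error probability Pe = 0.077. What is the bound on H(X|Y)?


H(Pe) = -Pe*log2(Pe) - (1-Pe)*log2(1-Pe) = -0.077*log2(0.077) - 0.923*log2(0.923) = 0.284823 + 0.106696 = 0.3915. Pe*log2(M-1) = 0.077*log2(25) = 0.357577. Bound = H(Pe) + Pe*log2(M-1) = 0.284823 + 0.106696 + 0.357577 = 0.7491

0.7491 bits


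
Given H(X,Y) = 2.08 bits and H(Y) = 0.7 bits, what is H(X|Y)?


H(X|Y) = H(X,Y) - H(Y) = 2.08 - 0.7 = 1.38

1.38 bits


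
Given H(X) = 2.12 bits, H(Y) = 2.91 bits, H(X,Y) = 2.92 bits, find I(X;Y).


I(X;Y) = H(X) + H(Y) - H(X,Y) = 2.12 + 2.91 - 2.92 = 2.11

2.11 bits


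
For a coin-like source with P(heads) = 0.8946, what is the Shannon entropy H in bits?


H = -p*log2(p) - (1-p)*log2(1-p). -0.8946*log2(0.8946) = 0.143749; -0.1054*log2(0.1054) = 0.342134. H = 0.143749 + 0.342134 = 0.4859

0.4859 bits


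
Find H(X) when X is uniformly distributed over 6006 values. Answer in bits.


H = log2(n) = log2(6006) = 12.5522

12.5522 bits


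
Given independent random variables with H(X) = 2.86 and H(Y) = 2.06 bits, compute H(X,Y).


For independent variables, H(X,Y) = H(X) + H(Y) = 2.86 + 2.06 = 4.92

4.92 bits


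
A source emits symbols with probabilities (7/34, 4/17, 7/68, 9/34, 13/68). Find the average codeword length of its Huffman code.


Huffman construction (repeatedly merge the two least-probable nodes; each merge adds 1 bit to every symbol beneath it): 7/68 + 13/68 = 5/17; 7/34 + 4/17 = 15/34; 9/34 + 5/17 = 19/34; 15/34 + 19/34 = 1. Resulting codeword lengths (in the order the probabilities were given): (2, 2, 3, 2, 3). L_avg = sum(p_i * l_i) = 7/34*2 + 4/17*2 + 7/68*3 + 9/34*2 + 13/68*3 = 39/17 = 2.2941

2.2941 bits


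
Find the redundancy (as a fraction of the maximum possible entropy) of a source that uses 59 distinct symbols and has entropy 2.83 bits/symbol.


H_max = log2(K) = log2(59) = 5.8826 bits/symbol. Redundancy = 1 - H/H_max = 1 - 2.83/5.8826 = 1 - 0.4811 = 0.5189

0.5189


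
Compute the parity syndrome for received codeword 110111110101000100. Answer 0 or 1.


Syndrome = XOR of all bits = 1 XOR 1 XOR 0 XOR 1 XOR 1 XOR 1 XOR 1 XOR 1 XOR 0 XOR 1 XOR 0 XOR 1 XOR 0 XOR 0 XOR 0 XOR 1 XOR 0 XOR 0 = 0

0


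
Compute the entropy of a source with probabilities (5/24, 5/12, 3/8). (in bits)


H = -sum(p_i * log2(p_i)). Terms: -(5/24)*log2(5/24) = 0.471466; -(5/12)*log2(5/12) = 0.526264; -(3/8)*log2(3/8) = 0.530639. H = 0.471466 + 0.526264 + 0.530639 = 1.5284

1.5284 bits


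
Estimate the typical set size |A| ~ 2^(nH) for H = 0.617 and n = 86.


log2|A_typical| = nH = 86 * 0.617 = 53.062, so |A_typical| ~ 2^53.062 = 9.403e+15

9.403e+15


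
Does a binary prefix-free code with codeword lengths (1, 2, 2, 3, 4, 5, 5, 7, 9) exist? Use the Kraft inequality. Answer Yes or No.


Kraft sum = sum(2^(-l_i)) = 1.2598, need <= 1. Result: violated (a binary prefix-free code with these lengths cannot exist)

No


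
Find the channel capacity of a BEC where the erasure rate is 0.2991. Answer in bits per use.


C = 1 - epsilon = 1 - 0.2991 = 0.7009

0.7009 bits


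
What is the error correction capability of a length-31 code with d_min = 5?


Correction capability = floor((d-1)/2) = floor((5-1)/2) = 2

2 errors


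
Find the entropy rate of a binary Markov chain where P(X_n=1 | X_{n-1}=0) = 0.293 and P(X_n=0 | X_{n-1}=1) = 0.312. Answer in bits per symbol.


Stationary distribution: pi_0 = p10/(p01+p10) = 0.5157, pi_1 = 0.4843. Entropy rate H' = pi_0*H(p01) + pi_1*H(p10) = 0.5157*0.8726 + 0.4843*0.8955 = 0.8837

0.8837 bits/symbol


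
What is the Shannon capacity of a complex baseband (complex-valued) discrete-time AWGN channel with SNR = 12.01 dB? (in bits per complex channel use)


SNR_linear = 10^(12.01/10) = 15.8855; C = log2(1 + SNR_linear) = log2(1 + 15.8855) = 4.0777

4.0777 bits/channel use


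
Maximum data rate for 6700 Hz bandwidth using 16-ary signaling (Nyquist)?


Rate = 2 * B * log2(M) = 2 * 6700 * 4.0 = 53600.0

53600.0 bps


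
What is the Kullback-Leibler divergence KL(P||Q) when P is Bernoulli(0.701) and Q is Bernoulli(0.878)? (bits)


KL = p*log2(p/q) + (1-p)*log2((1-p)/(1-q)) = 0.701*log2(0.701/0.878) + 0.299*log2(0.299/0.122) = 0.159

0.159 bits


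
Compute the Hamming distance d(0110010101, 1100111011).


Count differing positions: ^ . ^ . ^ . ^ ^ ^ . = 6 differences

6


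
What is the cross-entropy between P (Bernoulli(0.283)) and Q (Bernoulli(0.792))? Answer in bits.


H(P,Q) = -p*log2(q) - (1-p)*log2(1-q). -0.283*log2(0.792) = 0.095209; -0.717*log2(0.208) = 1.624252. H(P,Q) = 0.095209 + 1.624252 = 1.7195

1.7195 bits


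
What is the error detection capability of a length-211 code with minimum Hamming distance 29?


Detection capability = d_min - 1 = 29 - 1 = 28

28 errors


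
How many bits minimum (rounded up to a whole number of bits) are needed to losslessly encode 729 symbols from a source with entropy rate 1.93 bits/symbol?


Minimum bits >= n * H = 729 * 1.93 = 1406.97, rounded up to a whole number of bits = 1407

1407 bits


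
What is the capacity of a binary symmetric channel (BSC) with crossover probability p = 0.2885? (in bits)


H(p) = -p*log2(p) - (1-p)*log2(1-p) = -0.2885*log2(0.2885) - 0.7115*log2(0.7115) = 0.517383 + 0.349392 = 0.8668. C = 1 - H(p) = 1 - 0.8668 = 0.1332

0.1332 bits


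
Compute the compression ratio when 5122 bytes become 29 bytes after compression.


Ratio = original / compressed = 5122 / 29 = 176.6207

176.6207


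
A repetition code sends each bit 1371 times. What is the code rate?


Rate = k/n = 1/1371

1/1371


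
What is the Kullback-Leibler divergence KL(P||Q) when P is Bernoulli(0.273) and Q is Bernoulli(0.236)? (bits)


KL = p*log2(p/q) + (1-p)*log2((1-p)/(1-q)) = 0.273*log2(0.273/0.236) + 0.727*log2(0.727/0.764) = 0.0053

0.0053 bits


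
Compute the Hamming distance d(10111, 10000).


Count differing positions: . . ^ ^ ^ = 3 differences

3


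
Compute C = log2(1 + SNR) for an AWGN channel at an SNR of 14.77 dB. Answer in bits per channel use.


SNR_linear = 10^(14.77/10) = 29.9916; C = log2(1 + SNR_linear) = log2(1 + 29.9916) = 4.9538

4.9538 bits/channel use


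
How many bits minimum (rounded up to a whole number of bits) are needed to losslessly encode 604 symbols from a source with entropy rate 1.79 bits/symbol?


Minimum bits >= n * H = 604 * 1.79 = 1081.16, rounded up to a whole number of bits = 1082

1082 bits


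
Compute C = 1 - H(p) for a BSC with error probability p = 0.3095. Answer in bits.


H(p) = -p*log2(p) - (1-p)*log2(1-p) = -0.3095*log2(0.3095) - 0.6905*log2(0.6905) = 0.523670 + 0.368925 = 0.8926. C = 1 - H(p) = 1 - 0.8926 = 0.1074

0.1074 bits


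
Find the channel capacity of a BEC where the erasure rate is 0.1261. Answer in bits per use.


C = 1 - epsilon = 1 - 0.1261 = 0.8739

0.8739 bits


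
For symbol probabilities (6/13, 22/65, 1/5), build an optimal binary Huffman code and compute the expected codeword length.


Huffman construction (repeatedly merge the two least-probable nodes; each merge adds 1 bit to every symbol beneath it): 1/5 + 22/65 = 7/13; 6/13 + 7/13 = 1. Resulting codeword lengths (in the order the probabilities were given): (1, 2, 2). L_avg = sum(p_i * l_i) = 6/13*1 + 22/65*2 + 1/5*2 = 20/13 = 1.5385

1.5385 bits


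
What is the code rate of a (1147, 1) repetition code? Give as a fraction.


Rate = k/n = 1/1147

1/1147


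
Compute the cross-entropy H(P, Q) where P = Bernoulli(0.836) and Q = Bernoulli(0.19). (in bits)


H(P,Q) = -p*log2(q) - (1-p)*log2(1-q). -0.836*log2(0.19) = 2.002996; -0.164*log2(0.81) = 0.049857. H(P,Q) = 2.002996 + 0.049857 = 2.0529

2.0529 bits


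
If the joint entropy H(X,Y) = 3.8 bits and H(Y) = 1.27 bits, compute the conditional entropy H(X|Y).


H(X|Y) = H(X,Y) - H(Y) = 3.8 - 1.27 = 2.53

2.53 bits


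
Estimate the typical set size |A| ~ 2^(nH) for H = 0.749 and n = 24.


log2|A_typical| = nH = 24 * 0.749 = 17.976, so |A_typical| ~ 2^17.976 = 2.578e+05

2.578e+05


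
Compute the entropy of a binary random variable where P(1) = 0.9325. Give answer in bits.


H = -p*log2(p) - (1-p)*log2(1-p). -0.9325*log2(0.9325) = 0.094019; -0.0675*log2(0.0675) = 0.262505. H = 0.094019 + 0.262505 = 0.3565

0.3565 bits


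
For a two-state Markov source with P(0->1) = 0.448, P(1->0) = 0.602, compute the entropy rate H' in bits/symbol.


Stationary distribution: pi_0 = p10/(p01+p10) = 0.5733, pi_1 = 0.4267. Entropy rate H' = pi_0*H(p01) + pi_1*H(p10) = 0.5733*0.9922 + 0.4267*0.9698 = 0.9826

0.9826 bits/symbol


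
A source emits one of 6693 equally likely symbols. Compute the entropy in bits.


H = log2(n) = log2(6693) = 12.7084

12.7084 bits


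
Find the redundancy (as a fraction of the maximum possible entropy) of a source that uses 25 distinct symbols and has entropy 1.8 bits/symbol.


H_max = log2(K) = log2(25) = 4.6439 bits/symbol. Redundancy = 1 - H/H_max = 1 - 1.8/4.6439 = 1 - 0.3876 = 0.6124

0.6124


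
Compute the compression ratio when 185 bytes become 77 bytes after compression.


Ratio = original / compressed = 185 / 77 = 2.4026

2.4026


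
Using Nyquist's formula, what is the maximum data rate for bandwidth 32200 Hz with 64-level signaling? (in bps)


Rate = 2 * B * log2(M) = 2 * 32200 * 6.0 = 386400.0

386400.0 bps


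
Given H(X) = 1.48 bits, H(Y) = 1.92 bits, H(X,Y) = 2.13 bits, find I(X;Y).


I(X;Y) = H(X) + H(Y) - H(X,Y) = 1.48 + 1.92 - 2.13 = 1.27

1.27 bits


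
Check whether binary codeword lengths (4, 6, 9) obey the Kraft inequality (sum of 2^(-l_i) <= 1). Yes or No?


Kraft sum = sum(2^(-l_i)) = 0.0801, need <= 1. Result: satisfied (a binary prefix-free code with these lengths exists)

Yes


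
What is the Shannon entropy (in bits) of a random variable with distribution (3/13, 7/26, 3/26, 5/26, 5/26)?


H = -sum(p_i * log2(p_i)). Terms: -(3/13)*log2(3/13) = 0.488187; -(7/26)*log2(7/26) = 0.509677; -(3/26)*log2(3/26) = 0.359478; -(5/26)*log2(5/26) = 0.457406; -(5/26)*log2(5/26) = 0.457406. H = 0.488187 + 0.509677 + 0.359478 + 0.457406 + 0.457406 = 2.2722

2.2722 bits


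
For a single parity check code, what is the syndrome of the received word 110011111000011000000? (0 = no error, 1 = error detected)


Syndrome = XOR of all bits = 1 XOR 1 XOR 0 XOR 0 XOR 1 XOR 1 XOR 1 XOR 1 XOR 1 XOR 0 XOR 0 XOR 0 XOR 0 XOR 1 XOR 1 XOR 0 XOR 0 XOR 0 XOR 0 XOR 0 XOR 0 = 1

1


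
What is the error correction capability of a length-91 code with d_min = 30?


Correction capability = floor((d-1)/2) = floor((30-1)/2) = 14

14 errors


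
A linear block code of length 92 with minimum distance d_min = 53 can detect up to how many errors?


Detection capability = d_min - 1 = 53 - 1 = 52

52 errors


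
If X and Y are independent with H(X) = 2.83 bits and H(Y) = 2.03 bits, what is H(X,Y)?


For independent variables, H(X,Y) = H(X) + H(Y) = 2.83 + 2.03 = 4.86

4.86 bits


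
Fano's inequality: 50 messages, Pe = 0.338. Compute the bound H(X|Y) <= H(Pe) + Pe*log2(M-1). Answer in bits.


H(Pe) = -Pe*log2(Pe) - (1-Pe)*log2(1-Pe) = -0.338*log2(0.338) - 0.662*log2(0.662) = 0.528938 + 0.393954 = 0.9229. Pe*log2(M-1) = 0.338*log2(49) = 1.897772. Bound = H(Pe) + Pe*log2(M-1) = 0.528938 + 0.393954 + 1.897772 = 2.8207

2.8207 bits


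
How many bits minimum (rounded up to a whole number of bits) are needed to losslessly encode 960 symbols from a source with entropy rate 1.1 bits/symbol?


Minimum bits >= n * H = 960 * 1.1 = 1056.0, rounded up to a whole number of bits = 1056

1056 bits
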